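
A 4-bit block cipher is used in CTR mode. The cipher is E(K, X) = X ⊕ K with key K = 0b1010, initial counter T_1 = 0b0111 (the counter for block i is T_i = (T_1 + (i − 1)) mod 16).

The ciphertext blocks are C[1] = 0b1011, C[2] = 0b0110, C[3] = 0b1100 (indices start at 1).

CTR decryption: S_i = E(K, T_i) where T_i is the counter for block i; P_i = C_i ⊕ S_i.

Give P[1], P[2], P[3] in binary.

P[1] = 0b0110, P[2] = 0b0100, P[3] = 0b1111

P[1]: T = 0b0111, S = E(K, T) = 0b1101; 0b1011 ⊕ 0b1101 = 0b0110.
P[2]: T = 0b1000, S = E(K, T) = 0b0010; 0b0110 ⊕ 0b0010 = 0b0100.
P[3]: T = 0b1001, S = E(K, T) = 0b0011; 0b1100 ⊕ 0b0011 = 0b1111.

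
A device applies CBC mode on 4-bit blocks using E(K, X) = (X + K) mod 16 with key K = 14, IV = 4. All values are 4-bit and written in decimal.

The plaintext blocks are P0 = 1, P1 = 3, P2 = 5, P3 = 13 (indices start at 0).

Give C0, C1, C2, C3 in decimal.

C0 = 3, C1 = 14, C2 = 9, C3 = 2

CBC encryption: C_i = E(K, P_i ⊕ C_{i−1}), with C_{−1} = IV.
C0: P0 ⊕ 4 = 5; E(K, 5) = 3.
C1: P1 ⊕ 3 = 0; E(K, 0) = 14.
C2: P2 ⊕ 14 = 11; E(K, 11) = 9.
C3: P3 ⊕ 9 = 4; E(K, 4) = 2.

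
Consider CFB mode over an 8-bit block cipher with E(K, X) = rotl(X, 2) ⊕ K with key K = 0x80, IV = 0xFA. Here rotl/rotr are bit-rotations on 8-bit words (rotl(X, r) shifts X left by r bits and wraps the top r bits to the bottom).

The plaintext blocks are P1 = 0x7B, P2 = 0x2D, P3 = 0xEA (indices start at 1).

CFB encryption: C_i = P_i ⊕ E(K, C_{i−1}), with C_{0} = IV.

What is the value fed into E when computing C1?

C1: E(K, 0xFA) = 0x6B; 0x7B ⊕ 0x6B = 0x10.
So the input to E for block 1 is 0xFA.

0xFA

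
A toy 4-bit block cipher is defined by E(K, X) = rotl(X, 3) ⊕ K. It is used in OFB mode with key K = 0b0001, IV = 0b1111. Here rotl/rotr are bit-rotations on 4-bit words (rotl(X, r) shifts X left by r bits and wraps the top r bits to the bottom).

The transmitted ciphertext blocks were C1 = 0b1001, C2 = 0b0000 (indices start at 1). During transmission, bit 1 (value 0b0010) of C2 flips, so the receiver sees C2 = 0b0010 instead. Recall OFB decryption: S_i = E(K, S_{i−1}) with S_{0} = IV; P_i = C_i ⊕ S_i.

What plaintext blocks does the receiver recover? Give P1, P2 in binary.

Only C2 changed, to 0b0010. In OFB, a change in C_i flips the same bit in P_i only; the keystream is unaffected. Decrypting the received ciphertext:
P1: S = E(K, 0b1111) = 0b1110; 0b1001 ⊕ 0b1110 = 0b0111.
P2: S = E(K, 0b1110) = 0b0110; 0b0010 ⊕ 0b0110 = 0b0100.
Blocks that differ from the original plaintext: P2.

P1 = 0b0111, P2 = 0b0100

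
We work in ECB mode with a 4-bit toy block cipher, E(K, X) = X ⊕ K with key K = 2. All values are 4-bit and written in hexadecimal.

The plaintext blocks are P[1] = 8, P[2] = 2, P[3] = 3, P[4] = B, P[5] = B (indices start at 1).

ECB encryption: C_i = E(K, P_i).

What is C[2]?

C[2]: E(K, 2) = 0.

C[2] = 0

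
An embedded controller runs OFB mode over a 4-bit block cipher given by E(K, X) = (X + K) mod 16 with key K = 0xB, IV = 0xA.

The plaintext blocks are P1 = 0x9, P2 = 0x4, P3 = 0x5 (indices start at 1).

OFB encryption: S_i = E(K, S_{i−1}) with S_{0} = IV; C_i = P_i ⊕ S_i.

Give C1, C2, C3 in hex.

C1: S = E(K, 0xA) = 0x5; 0x9 ⊕ 0x5 = 0xC.
C2: S = E(K, 0x5) = 0x0; 0x4 ⊕ 0x0 = 0x4.
C3: S = E(K, 0x0) = 0xB; 0x5 ⊕ 0xB = 0xE.

C1 = 0xC, C2 = 0x4, C3 = 0xE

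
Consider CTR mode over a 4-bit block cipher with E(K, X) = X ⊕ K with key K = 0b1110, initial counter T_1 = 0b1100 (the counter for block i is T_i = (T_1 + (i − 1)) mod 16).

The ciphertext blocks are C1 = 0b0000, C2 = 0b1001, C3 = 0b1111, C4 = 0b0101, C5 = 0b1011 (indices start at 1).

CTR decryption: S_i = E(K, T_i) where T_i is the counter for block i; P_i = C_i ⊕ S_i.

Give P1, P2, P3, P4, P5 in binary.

P1: T = 0b1100, S = E(K, T) = 0b0010; 0b0000 ⊕ 0b0010 = 0b0010.
P2: T = 0b1101, S = E(K, T) = 0b0011; 0b1001 ⊕ 0b0011 = 0b1010.
P3: T = 0b1110, S = E(K, T) = 0b0000; 0b1111 ⊕ 0b0000 = 0b1111.
P4: T = 0b1111, S = E(K, T) = 0b0001; 0b0101 ⊕ 0b0001 = 0b0100.
P5: T = 0b0000, S = E(K, T) = 0b1110; 0b1011 ⊕ 0b1110 = 0b0101.

P1 = 0b0010, P2 = 0b1010, P3 = 0b1111, P4 = 0b0100, P5 = 0b0101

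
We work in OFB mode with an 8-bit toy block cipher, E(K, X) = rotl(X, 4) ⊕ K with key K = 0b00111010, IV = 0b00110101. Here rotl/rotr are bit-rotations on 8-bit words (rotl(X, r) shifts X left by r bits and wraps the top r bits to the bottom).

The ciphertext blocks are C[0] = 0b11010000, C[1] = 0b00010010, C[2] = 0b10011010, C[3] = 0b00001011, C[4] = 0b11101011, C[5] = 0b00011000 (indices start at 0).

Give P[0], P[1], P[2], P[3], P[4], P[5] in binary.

P[0] = 0b10111001, P[1] = 0b10111110, P[2] = 0b01101010, P[3] = 0b00111110, P[4] = 0b10000010, P[5] = 0b10110100

OFB decryption: S_i = E(K, S_{i−1}) with S_{−1} = IV; P_i = C_i ⊕ S_i.
P[0]: S = E(K, 0b00110101) = 0b01101001; 0b11010000 ⊕ 0b01101001 = 0b10111001.
P[1]: S = E(K, 0b01101001) = 0b10101100; 0b00010010 ⊕ 0b10101100 = 0b10111110.
P[2]: S = E(K, 0b10101100) = 0b11110000; 0b10011010 ⊕ 0b11110000 = 0b01101010.
P[3]: S = E(K, 0b11110000) = 0b00110101; 0b00001011 ⊕ 0b00110101 = 0b00111110.
P[4]: S = E(K, 0b00110101) = 0b01101001; 0b11101011 ⊕ 0b01101001 = 0b10000010.
P[5]: S = E(K, 0b01101001) = 0b10101100; 0b00011000 ⊕ 0b10101100 = 0b10110100.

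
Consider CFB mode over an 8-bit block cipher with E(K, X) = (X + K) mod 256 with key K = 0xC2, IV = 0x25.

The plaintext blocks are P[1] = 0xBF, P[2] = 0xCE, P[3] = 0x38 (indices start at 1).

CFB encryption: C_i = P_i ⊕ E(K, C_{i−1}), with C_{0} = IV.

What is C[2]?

C[2] = 0xD4

C[1]: E(K, 0x25) = 0xE7; 0xBF ⊕ 0xE7 = 0x58.
C[2]: E(K, 0x58) = 0x1A; 0xCE ⊕ 0x1A = 0xD4.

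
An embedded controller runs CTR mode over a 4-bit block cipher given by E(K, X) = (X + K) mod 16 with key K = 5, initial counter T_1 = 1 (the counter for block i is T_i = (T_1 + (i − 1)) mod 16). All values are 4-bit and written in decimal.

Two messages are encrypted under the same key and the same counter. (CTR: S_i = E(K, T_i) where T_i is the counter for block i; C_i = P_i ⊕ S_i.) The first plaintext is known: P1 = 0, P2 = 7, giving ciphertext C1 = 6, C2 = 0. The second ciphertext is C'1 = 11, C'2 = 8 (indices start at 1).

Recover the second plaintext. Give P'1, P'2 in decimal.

P'1 = 13, P'2 = 15

In CTR with a reused counter, both messages share the same keystream S_i, so C_i ⊕ C'_i = P_i ⊕ P'_i and thus P'_i = P_i ⊕ C_i ⊕ C'_i.
P'1: 0 ⊕ 6 ⊕ 11 = 13.
P'2: 7 ⊕ 0 ⊕ 8 = 15.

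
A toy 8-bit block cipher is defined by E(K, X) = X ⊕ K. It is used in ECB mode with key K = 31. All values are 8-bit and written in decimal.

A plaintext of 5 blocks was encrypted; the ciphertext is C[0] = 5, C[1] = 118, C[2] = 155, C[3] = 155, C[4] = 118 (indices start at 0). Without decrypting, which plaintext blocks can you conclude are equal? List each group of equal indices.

ECB encrypts each block independently with the same key, so equal ciphertext blocks imply equal plaintext blocks.
C[1] = C[4] = 118, so P[1] = P[4].
C[2] = C[3] = 155, so P[2] = P[3].

P[1] = P[4]; P[2] = P[3]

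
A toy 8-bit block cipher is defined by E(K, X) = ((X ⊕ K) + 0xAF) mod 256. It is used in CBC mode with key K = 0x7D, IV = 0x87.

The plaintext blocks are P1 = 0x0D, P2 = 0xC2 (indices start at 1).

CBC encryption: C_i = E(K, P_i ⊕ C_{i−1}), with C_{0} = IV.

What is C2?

C2 = 0xC8

C1: P1 ⊕ 0x87 = 0x8A; E(K, 0x8A) = 0xA6.
C2: P2 ⊕ 0xA6 = 0x64; E(K, 0x64) = 0xC8.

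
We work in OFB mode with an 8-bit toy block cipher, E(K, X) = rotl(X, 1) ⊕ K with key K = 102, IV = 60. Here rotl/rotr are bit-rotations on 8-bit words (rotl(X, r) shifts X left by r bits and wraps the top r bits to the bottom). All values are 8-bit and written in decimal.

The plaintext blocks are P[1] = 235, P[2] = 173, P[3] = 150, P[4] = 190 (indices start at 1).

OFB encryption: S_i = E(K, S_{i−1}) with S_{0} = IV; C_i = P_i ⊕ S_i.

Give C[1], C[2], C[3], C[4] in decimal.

C[1]: S = E(K, 60) = 30; 235 ⊕ 30 = 245.
C[2]: S = E(K, 30) = 90; 173 ⊕ 90 = 247.
C[3]: S = E(K, 90) = 210; 150 ⊕ 210 = 68.
C[4]: S = E(K, 210) = 195; 190 ⊕ 195 = 125.

C[1] = 245, C[2] = 247, C[3] = 68, C[4] = 125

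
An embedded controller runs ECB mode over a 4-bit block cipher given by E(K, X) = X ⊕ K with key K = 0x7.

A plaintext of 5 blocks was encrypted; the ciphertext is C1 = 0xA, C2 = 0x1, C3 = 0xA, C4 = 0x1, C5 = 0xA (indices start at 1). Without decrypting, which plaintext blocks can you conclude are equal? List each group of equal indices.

ECB encrypts each block independently with the same key, so equal ciphertext blocks imply equal plaintext blocks.
C1 = C3 = C5 = 0xA, so P1 = P3 = P5.
C2 = C4 = 0x1, so P2 = P4.

P1 = P3 = P5; P2 = P4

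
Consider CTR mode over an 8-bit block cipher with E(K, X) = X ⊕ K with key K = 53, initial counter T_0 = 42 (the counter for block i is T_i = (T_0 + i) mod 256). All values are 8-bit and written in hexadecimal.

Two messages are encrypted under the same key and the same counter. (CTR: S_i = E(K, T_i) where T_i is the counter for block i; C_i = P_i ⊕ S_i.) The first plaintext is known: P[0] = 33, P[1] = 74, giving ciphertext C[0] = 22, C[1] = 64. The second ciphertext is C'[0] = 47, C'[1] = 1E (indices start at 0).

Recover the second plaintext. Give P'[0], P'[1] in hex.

In CTR with a reused counter, both messages share the same keystream S_i, so C_i ⊕ C'_i = P_i ⊕ P'_i and thus P'_i = P_i ⊕ C_i ⊕ C'_i.
P'[0]: 33 ⊕ 22 ⊕ 47 = 56.
P'[1]: 74 ⊕ 64 ⊕ 1E = 0E.

P'[0] = 56, P'[1] = 0E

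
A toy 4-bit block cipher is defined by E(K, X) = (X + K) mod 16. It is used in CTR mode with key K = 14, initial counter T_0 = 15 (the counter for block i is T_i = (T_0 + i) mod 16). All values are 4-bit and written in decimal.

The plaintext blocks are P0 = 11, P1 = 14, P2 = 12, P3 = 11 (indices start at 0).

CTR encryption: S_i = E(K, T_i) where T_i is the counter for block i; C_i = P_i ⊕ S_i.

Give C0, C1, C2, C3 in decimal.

C0: T = 15, S = E(K, T) = 13; 11 ⊕ 13 = 6.
C1: T = 0, S = E(K, T) = 14; 14 ⊕ 14 = 0.
C2: T = 1, S = E(K, T) = 15; 12 ⊕ 15 = 3.
C3: T = 2, S = E(K, T) = 0; 11 ⊕ 0 = 11.

C0 = 6, C1 = 0, C2 = 3, C3 = 11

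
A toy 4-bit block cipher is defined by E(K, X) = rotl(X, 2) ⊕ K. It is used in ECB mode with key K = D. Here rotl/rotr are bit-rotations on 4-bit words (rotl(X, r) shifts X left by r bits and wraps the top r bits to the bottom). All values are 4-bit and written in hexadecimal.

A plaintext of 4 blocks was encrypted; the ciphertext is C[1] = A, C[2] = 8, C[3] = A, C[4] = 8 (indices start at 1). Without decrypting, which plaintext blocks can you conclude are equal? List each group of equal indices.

P[1] = P[3]; P[2] = P[4]

ECB encrypts each block independently with the same key, so equal ciphertext blocks imply equal plaintext blocks.
C[1] = C[3] = A, so P[1] = P[3].
C[2] = C[4] = 8, so P[2] = P[4].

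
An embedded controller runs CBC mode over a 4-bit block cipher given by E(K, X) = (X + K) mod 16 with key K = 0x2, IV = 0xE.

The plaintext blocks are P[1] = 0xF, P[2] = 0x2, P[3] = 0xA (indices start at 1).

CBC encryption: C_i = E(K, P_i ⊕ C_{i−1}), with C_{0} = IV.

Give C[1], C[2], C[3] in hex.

C[1]: P[1] ⊕ 0xE = 0x1; E(K, 0x1) = 0x3.
C[2]: P[2] ⊕ 0x3 = 0x1; E(K, 0x1) = 0x3.
C[3]: P[3] ⊕ 0x3 = 0x9; E(K, 0x9) = 0xB.

C[1] = 0x3, C[2] = 0x3, C[3] = 0xB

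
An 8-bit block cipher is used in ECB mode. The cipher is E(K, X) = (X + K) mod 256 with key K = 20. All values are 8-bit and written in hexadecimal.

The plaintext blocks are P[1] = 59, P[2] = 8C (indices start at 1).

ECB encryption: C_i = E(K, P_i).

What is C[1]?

C[1] = 79

C[1]: E(K, 59) = 79.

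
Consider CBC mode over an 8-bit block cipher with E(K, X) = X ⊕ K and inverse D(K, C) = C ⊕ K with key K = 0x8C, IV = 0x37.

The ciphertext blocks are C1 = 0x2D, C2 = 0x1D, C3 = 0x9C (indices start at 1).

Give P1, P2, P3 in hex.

CBC decryption: P_i = D(K, C_i) ⊕ C_{i−1}, with C_{0} = IV.
P1: D(K, 0x2D) = 0xA1; 0xA1 ⊕ 0x37 = 0x96.
P2: D(K, 0x1D) = 0x91; 0x91 ⊕ 0x2D = 0xBC.
P3: D(K, 0x9C) = 0x10; 0x10 ⊕ 0x1D = 0x0D.

P1 = 0x96, P2 = 0xBC, P3 = 0x0D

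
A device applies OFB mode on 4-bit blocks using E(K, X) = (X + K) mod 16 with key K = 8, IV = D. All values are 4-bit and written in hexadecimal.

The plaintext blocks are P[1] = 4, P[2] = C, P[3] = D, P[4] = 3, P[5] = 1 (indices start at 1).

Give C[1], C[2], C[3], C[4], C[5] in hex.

C[1] = 1, C[2] = 1, C[3] = 8, C[4] = E, C[5] = 4

OFB encryption: S_i = E(K, S_{i−1}) with S_{0} = IV; C_i = P_i ⊕ S_i.
C[1]: S = E(K, D) = 5; 4 ⊕ 5 = 1.
C[2]: S = E(K, 5) = D; C ⊕ D = 1.
C[3]: S = E(K, D) = 5; D ⊕ 5 = 8.
C[4]: S = E(K, 5) = D; 3 ⊕ D = E.
C[5]: S = E(K, D) = 5; 1 ⊕ 5 = 4.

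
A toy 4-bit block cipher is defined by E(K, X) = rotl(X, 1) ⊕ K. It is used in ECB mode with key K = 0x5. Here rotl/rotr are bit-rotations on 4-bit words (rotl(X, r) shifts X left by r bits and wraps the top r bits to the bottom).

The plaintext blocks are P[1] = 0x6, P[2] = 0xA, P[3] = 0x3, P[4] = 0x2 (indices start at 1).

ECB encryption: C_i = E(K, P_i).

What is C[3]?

C[3]: E(K, 0x3) = 0x3.

C[3] = 0x3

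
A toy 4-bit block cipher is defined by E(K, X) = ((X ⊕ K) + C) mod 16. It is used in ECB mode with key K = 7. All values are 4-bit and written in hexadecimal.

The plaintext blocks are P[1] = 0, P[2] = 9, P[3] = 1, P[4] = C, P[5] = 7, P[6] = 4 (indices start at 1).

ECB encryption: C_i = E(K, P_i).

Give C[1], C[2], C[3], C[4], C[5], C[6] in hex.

C[1]: E(K, 0) = 3.
C[2]: E(K, 9) = A.
C[3]: E(K, 1) = 2.
C[4]: E(K, C) = 7.
C[5]: E(K, 7) = C.
C[6]: E(K, 4) = F.

C[1] = 3, C[2] = A, C[3] = 2, C[4] = 7, C[5] = C, C[6] = F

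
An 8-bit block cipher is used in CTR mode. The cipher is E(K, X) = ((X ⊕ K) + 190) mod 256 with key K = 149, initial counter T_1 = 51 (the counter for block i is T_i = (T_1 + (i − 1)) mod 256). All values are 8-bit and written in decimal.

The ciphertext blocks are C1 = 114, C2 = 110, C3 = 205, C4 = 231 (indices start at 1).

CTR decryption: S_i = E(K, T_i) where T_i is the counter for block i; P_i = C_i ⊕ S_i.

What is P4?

P4 = 134

P4: T = 54, S = E(K, T) = 97; 231 ⊕ 97 = 134.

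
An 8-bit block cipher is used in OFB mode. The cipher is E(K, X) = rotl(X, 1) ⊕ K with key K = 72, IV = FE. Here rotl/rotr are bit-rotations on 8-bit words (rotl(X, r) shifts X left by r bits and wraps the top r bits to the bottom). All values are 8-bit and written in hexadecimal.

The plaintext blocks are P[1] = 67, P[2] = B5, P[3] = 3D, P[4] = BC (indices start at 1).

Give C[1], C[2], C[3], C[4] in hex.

C[1] = E8, C[2] = D8, C[3] = 95, C[4] = 9F

OFB encryption: S_i = E(K, S_{i−1}) with S_{0} = IV; C_i = P_i ⊕ S_i.
C[1]: S = E(K, FE) = 8F; 67 ⊕ 8F = E8.
C[2]: S = E(K, 8F) = 6D; B5 ⊕ 6D = D8.
C[3]: S = E(K, 6D) = A8; 3D ⊕ A8 = 95.
C[4]: S = E(K, A8) = 23; BC ⊕ 23 = 9F.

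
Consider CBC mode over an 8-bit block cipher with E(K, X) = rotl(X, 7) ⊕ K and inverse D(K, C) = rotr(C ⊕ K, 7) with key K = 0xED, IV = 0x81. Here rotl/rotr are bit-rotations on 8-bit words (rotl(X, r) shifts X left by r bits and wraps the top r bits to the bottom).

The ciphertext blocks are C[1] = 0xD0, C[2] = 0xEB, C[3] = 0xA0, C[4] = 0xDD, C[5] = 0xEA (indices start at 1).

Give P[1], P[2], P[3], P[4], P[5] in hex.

P[1] = 0xFB, P[2] = 0xDC, P[3] = 0x71, P[4] = 0xC0, P[5] = 0xD3

CBC decryption: P_i = D(K, C_i) ⊕ C_{i−1}, with C_{0} = IV.
P[1]: D(K, 0xD0) = 0x7A; 0x7A ⊕ 0x81 = 0xFB.
P[2]: D(K, 0xEB) = 0x0C; 0x0C ⊕ 0xD0 = 0xDC.
P[3]: D(K, 0xA0) = 0x9A; 0x9A ⊕ 0xEB = 0x71.
P[4]: D(K, 0xDD) = 0x60; 0x60 ⊕ 0xA0 = 0xC0.
P[5]: D(K, 0xEA) = 0x0E; 0x0E ⊕ 0xDD = 0xD3.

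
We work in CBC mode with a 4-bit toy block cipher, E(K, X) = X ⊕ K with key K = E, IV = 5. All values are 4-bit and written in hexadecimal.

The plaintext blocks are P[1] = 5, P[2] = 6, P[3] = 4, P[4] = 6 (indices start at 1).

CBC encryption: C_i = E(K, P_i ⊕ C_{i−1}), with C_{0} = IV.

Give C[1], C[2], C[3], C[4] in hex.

C[1] = E, C[2] = 6, C[3] = C, C[4] = 4

C[1]: P[1] ⊕ 5 = 0; E(K, 0) = E.
C[2]: P[2] ⊕ E = 8; E(K, 8) = 6.
C[3]: P[3] ⊕ 6 = 2; E(K, 2) = C.
C[4]: P[4] ⊕ C = A; E(K, A) = 4.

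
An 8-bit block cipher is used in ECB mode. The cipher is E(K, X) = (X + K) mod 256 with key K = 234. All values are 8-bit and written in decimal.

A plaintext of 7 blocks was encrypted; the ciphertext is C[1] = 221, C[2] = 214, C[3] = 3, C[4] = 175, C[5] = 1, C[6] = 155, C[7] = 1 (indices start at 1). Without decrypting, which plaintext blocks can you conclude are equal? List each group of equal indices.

P[5] = P[7]

ECB encrypts each block independently with the same key, so equal ciphertext blocks imply equal plaintext blocks.
C[5] = C[7] = 1, so P[5] = P[7].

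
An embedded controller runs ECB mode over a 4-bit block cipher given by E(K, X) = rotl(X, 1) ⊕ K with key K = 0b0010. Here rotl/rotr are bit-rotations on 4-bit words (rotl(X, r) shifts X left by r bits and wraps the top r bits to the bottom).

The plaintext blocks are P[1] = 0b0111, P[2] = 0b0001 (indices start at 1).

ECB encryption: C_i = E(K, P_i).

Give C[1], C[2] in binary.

C[1] = 0b1100, C[2] = 0b0000

C[1]: E(K, 0b0111) = 0b1100.
C[2]: E(K, 0b0001) = 0b0000.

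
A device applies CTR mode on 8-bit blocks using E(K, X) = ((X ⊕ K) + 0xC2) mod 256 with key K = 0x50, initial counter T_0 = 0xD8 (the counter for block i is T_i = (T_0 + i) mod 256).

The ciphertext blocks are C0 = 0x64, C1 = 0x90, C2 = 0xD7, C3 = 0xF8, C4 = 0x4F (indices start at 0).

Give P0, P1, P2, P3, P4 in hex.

CTR decryption: S_i = E(K, T_i) where T_i is the counter for block i; P_i = C_i ⊕ S_i.
P0: T = 0xD8, S = E(K, T) = 0x4A; 0x64 ⊕ 0x4A = 0x2E.
P1: T = 0xD9, S = E(K, T) = 0x4B; 0x90 ⊕ 0x4B = 0xDB.
P2: T = 0xDA, S = E(K, T) = 0x4C; 0xD7 ⊕ 0x4C = 0x9B.
P3: T = 0xDB, S = E(K, T) = 0x4D; 0xF8 ⊕ 0x4D = 0xB5.
P4: T = 0xDC, S = E(K, T) = 0x4E; 0x4F ⊕ 0x4E = 0x01.

P0 = 0x2E, P1 = 0xDB, P2 = 0x9B, P3 = 0xB5, P4 = 0x01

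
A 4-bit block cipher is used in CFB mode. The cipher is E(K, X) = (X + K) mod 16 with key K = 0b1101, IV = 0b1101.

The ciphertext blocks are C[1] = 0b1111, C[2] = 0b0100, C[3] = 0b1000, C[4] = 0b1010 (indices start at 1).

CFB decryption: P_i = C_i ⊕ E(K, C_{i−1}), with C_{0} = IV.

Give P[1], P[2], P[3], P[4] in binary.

P[1] = 0b0101, P[2] = 0b1000, P[3] = 0b1001, P[4] = 0b1111

P[1]: E(K, 0b1101) = 0b1010; 0b1111 ⊕ 0b1010 = 0b0101.
P[2]: E(K, 0b1111) = 0b1100; 0b0100 ⊕ 0b1100 = 0b1000.
P[3]: E(K, 0b0100) = 0b0001; 0b1000 ⊕ 0b0001 = 0b1001.
P[4]: E(K, 0b1000) = 0b0101; 0b1010 ⊕ 0b0101 = 0b1111.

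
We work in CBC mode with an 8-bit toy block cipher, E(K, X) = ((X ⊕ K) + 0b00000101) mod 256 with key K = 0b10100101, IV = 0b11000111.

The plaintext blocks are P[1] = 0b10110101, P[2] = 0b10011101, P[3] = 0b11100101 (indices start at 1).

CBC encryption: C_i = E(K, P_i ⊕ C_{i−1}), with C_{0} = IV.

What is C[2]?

C[1]: P[1] ⊕ 0b11000111 = 0b01110010; E(K, 0b01110010) = 0b11011100.
C[2]: P[2] ⊕ 0b11011100 = 0b01000001; E(K, 0b01000001) = 0b11101001.

C[2] = 0b11101001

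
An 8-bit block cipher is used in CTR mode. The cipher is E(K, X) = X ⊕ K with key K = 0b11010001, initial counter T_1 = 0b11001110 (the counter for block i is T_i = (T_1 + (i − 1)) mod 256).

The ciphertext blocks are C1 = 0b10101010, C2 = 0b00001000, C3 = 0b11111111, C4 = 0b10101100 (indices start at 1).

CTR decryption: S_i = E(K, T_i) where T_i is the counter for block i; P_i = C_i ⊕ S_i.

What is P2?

P2: T = 0b11001111, S = E(K, T) = 0b00011110; 0b00001000 ⊕ 0b00011110 = 0b00010110.

P2 = 0b00010110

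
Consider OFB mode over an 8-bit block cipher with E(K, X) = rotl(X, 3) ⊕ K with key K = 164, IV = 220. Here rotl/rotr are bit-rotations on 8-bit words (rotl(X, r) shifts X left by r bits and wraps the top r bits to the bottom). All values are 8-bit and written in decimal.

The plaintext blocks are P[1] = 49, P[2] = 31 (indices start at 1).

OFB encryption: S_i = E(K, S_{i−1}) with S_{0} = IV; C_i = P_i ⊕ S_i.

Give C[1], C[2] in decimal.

C[1] = 115, C[2] = 169

C[1]: S = E(K, 220) = 66; 49 ⊕ 66 = 115.
C[2]: S = E(K, 66) = 182; 31 ⊕ 182 = 169.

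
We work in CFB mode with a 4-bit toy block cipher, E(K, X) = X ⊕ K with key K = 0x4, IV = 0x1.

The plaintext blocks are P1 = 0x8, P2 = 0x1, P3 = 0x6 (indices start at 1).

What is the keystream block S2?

CFB encryption: C_i = P_i ⊕ E(K, C_{i−1}), with C_{0} = IV.
C1: E(K, 0x1) = 0x5; 0x8 ⊕ 0x5 = 0xD.
C2: E(K, 0xD) = 0x9; 0x1 ⊕ 0x9 = 0x8.
So S2 = 0x9.

0x9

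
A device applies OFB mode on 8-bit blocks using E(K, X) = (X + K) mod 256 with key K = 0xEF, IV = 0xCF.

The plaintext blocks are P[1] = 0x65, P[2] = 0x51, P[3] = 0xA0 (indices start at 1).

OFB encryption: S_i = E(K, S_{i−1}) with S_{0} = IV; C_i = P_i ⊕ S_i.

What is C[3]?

C[3] = 0x3C

C[1]: S = E(K, 0xCF) = 0xBE; 0x65 ⊕ 0xBE = 0xDB.
C[2]: S = E(K, 0xBE) = 0xAD; 0x51 ⊕ 0xAD = 0xFC.
C[3]: S = E(K, 0xAD) = 0x9C; 0xA0 ⊕ 0x9C = 0x3C.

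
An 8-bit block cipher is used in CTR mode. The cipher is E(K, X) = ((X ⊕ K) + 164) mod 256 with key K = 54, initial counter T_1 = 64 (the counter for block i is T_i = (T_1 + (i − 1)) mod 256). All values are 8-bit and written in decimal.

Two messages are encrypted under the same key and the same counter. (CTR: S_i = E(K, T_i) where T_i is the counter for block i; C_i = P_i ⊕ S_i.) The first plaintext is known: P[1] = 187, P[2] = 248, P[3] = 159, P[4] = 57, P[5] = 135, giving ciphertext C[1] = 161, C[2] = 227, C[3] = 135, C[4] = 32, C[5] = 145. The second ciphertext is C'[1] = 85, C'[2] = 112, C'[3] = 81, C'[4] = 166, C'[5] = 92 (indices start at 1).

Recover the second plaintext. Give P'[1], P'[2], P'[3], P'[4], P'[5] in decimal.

In CTR with a reused counter, both messages share the same keystream S_i, so C_i ⊕ C'_i = P_i ⊕ P'_i and thus P'_i = P_i ⊕ C_i ⊕ C'_i.
P'[1]: 187 ⊕ 161 ⊕ 85 = 79.
P'[2]: 248 ⊕ 227 ⊕ 112 = 107.
P'[3]: 159 ⊕ 135 ⊕ 81 = 73.
P'[4]: 57 ⊕ 32 ⊕ 166 = 191.
P'[5]: 135 ⊕ 145 ⊕ 92 = 74.

P'[1] = 79, P'[2] = 107, P'[3] = 73, P'[4] = 191, P'[5] = 74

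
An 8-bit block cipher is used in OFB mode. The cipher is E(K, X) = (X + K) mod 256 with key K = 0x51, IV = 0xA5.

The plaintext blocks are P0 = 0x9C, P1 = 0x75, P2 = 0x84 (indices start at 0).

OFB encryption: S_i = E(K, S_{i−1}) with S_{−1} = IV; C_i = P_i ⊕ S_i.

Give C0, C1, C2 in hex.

C0 = 0x6A, C1 = 0x32, C2 = 0x1C

C0: S = E(K, 0xA5) = 0xF6; 0x9C ⊕ 0xF6 = 0x6A.
C1: S = E(K, 0xF6) = 0x47; 0x75 ⊕ 0x47 = 0x32.
C2: S = E(K, 0x47) = 0x98; 0x84 ⊕ 0x98 = 0x1C.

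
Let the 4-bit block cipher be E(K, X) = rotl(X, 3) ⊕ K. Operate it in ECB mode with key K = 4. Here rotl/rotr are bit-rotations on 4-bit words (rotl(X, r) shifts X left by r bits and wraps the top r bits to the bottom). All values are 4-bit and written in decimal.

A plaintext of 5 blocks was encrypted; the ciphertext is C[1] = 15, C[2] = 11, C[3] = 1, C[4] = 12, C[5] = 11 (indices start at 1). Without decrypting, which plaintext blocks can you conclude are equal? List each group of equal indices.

P[2] = P[5]

ECB encrypts each block independently with the same key, so equal ciphertext blocks imply equal plaintext blocks.
C[2] = C[5] = 11, so P[2] = P[5].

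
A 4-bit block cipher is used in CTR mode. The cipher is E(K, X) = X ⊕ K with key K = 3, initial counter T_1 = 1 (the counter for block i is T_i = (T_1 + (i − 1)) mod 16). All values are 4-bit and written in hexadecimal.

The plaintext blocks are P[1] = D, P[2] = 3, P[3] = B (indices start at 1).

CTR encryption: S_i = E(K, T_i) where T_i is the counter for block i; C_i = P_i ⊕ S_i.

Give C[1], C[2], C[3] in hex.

C[1]: T = 1, S = E(K, T) = 2; D ⊕ 2 = F.
C[2]: T = 2, S = E(K, T) = 1; 3 ⊕ 1 = 2.
C[3]: T = 3, S = E(K, T) = 0; B ⊕ 0 = B.

C[1] = F, C[2] = 2, C[3] = B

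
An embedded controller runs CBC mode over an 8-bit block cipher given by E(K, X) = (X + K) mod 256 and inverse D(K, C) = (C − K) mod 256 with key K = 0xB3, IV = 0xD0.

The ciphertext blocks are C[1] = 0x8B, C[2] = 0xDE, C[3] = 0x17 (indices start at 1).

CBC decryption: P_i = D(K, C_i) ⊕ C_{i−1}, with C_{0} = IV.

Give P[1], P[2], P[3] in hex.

P[1]: D(K, 0x8B) = 0xD8; 0xD8 ⊕ 0xD0 = 0x08.
P[2]: D(K, 0xDE) = 0x2B; 0x2B ⊕ 0x8B = 0xA0.
P[3]: D(K, 0x17) = 0x64; 0x64 ⊕ 0xDE = 0xBA.

P[1] = 0x08, P[2] = 0xA0, P[3] = 0xBA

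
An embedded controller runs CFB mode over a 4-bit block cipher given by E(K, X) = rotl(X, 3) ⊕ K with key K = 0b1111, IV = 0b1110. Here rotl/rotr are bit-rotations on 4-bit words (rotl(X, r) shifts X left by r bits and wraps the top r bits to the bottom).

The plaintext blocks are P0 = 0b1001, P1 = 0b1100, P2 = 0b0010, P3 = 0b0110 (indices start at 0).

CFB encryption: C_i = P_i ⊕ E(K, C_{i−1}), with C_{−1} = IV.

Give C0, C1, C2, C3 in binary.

C0 = 0b0001, C1 = 0b1011, C2 = 0b0000, C3 = 0b1001

C0: E(K, 0b1110) = 0b1000; 0b1001 ⊕ 0b1000 = 0b0001.
C1: E(K, 0b0001) = 0b0111; 0b1100 ⊕ 0b0111 = 0b1011.
C2: E(K, 0b1011) = 0b0010; 0b0010 ⊕ 0b0010 = 0b0000.
C3: E(K, 0b0000) = 0b1111; 0b0110 ⊕ 0b1111 = 0b1001.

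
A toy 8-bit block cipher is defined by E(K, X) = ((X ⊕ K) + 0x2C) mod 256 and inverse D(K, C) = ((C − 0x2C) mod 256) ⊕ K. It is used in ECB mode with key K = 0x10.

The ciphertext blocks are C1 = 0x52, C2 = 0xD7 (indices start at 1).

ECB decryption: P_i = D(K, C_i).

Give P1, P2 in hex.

P1 = 0x36, P2 = 0xBB

P1: D(K, 0x52) = 0x36.
P2: D(K, 0xD7) = 0xBB.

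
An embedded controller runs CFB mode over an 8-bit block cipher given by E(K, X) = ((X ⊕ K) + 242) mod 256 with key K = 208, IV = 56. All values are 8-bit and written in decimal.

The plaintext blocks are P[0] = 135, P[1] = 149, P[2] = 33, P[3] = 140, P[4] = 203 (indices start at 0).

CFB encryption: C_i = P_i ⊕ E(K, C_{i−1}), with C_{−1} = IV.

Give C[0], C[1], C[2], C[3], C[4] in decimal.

C[0]: E(K, 56) = 218; 135 ⊕ 218 = 93.
C[1]: E(K, 93) = 127; 149 ⊕ 127 = 234.
C[2]: E(K, 234) = 44; 33 ⊕ 44 = 13.
C[3]: E(K, 13) = 207; 140 ⊕ 207 = 67.
C[4]: E(K, 67) = 133; 203 ⊕ 133 = 78.

C[0] = 93, C[1] = 234, C[2] = 13, C[3] = 67, C[4] = 78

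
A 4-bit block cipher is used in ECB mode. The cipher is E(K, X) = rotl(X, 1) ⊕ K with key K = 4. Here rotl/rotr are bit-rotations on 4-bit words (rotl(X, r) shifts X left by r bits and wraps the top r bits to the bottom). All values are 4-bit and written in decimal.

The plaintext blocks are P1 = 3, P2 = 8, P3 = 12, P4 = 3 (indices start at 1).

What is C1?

ECB encryption: C_i = E(K, P_i).
C1: E(K, 3) = 2.

C1 = 2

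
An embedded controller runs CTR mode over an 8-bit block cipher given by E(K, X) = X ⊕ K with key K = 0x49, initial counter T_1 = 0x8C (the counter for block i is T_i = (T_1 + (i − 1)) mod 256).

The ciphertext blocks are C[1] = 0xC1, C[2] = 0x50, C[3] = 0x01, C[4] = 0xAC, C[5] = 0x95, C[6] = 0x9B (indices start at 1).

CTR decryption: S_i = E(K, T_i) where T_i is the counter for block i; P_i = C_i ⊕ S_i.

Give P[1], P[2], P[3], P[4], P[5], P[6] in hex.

P[1]: T = 0x8C, S = E(K, T) = 0xC5; 0xC1 ⊕ 0xC5 = 0x04.
P[2]: T = 0x8D, S = E(K, T) = 0xC4; 0x50 ⊕ 0xC4 = 0x94.
P[3]: T = 0x8E, S = E(K, T) = 0xC7; 0x01 ⊕ 0xC7 = 0xC6.
P[4]: T = 0x8F, S = E(K, T) = 0xC6; 0xAC ⊕ 0xC6 = 0x6A.
P[5]: T = 0x90, S = E(K, T) = 0xD9; 0x95 ⊕ 0xD9 = 0x4C.
P[6]: T = 0x91, S = E(K, T) = 0xD8; 0x9B ⊕ 0xD8 = 0x43.

P[1] = 0x04, P[2] = 0x94, P[3] = 0xC6, P[4] = 0x6A, P[5] = 0x4C, P[6] = 0x43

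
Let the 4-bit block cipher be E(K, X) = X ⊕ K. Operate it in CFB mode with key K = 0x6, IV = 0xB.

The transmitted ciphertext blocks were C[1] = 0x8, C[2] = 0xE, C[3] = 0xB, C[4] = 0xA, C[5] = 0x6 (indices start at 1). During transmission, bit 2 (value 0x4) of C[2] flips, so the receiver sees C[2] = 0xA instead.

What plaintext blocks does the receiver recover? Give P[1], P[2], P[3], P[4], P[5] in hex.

P[1] = 0x5, P[2] = 0x4, P[3] = 0x7, P[4] = 0x7, P[5] = 0xA

CFB decryption: P_i = C_i ⊕ E(K, C_{i−1}), with C_{0} = IV.
Only C[2] changed, to 0xA. In CFB, a change in C_i flips the same bit in P_i and garbles P_{i+1}. Decrypting the received ciphertext:
P[1]: E(K, 0xB) = 0xD; 0x8 ⊕ 0xD = 0x5.
P[2]: E(K, 0x8) = 0xE; 0xA ⊕ 0xE = 0x4.
P[3]: E(K, 0xA) = 0xC; 0xB ⊕ 0xC = 0x7.
P[4]: E(K, 0xB) = 0xD; 0xA ⊕ 0xD = 0x7.
P[5]: E(K, 0xA) = 0xC; 0x6 ⊕ 0xC = 0xA.
Blocks that differ from the original plaintext: P[2], P[3].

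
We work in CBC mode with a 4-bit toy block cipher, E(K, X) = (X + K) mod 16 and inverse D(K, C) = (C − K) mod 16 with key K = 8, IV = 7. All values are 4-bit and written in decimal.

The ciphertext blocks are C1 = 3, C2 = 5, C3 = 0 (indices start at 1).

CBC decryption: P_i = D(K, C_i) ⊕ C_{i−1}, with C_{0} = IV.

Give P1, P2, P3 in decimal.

P1 = 12, P2 = 14, P3 = 13

P1: D(K, 3) = 11; 11 ⊕ 7 = 12.
P2: D(K, 5) = 13; 13 ⊕ 3 = 14.
P3: D(K, 0) = 8; 8 ⊕ 5 = 13.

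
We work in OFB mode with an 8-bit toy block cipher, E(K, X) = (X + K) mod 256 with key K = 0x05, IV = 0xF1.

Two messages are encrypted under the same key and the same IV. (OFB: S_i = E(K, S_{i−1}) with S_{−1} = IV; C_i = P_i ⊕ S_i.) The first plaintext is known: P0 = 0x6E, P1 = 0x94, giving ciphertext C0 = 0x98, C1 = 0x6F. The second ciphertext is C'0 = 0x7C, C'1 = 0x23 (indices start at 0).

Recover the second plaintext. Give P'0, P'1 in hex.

In OFB with a reused IV, both messages share the same keystream S_i, so C_i ⊕ C'_i = P_i ⊕ P'_i and thus P'_i = P_i ⊕ C_i ⊕ C'_i.
P'0: 0x6E ⊕ 0x98 ⊕ 0x7C = 0x8A.
P'1: 0x94 ⊕ 0x6F ⊕ 0x23 = 0xD8.

P'0 = 0x8A, P'1 = 0xD8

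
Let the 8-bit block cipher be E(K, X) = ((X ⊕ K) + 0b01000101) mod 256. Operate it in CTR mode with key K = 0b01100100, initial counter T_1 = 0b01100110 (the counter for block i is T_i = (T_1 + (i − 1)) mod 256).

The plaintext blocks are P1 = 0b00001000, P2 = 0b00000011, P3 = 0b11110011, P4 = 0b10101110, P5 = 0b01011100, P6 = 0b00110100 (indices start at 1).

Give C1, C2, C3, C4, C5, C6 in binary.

C1 = 0b01001111, C2 = 0b01001011, C3 = 0b10100010, C4 = 0b11111100, C5 = 0b00001111, C6 = 0b01100000

CTR encryption: S_i = E(K, T_i) where T_i is the counter for block i; C_i = P_i ⊕ S_i.
C1: T = 0b01100110, S = E(K, T) = 0b01000111; 0b00001000 ⊕ 0b01000111 = 0b01001111.
C2: T = 0b01100111, S = E(K, T) = 0b01001000; 0b00000011 ⊕ 0b01001000 = 0b01001011.
C3: T = 0b01101000, S = E(K, T) = 0b01010001; 0b11110011 ⊕ 0b01010001 = 0b10100010.
C4: T = 0b01101001, S = E(K, T) = 0b01010010; 0b10101110 ⊕ 0b01010010 = 0b11111100.
C5: T = 0b01101010, S = E(K, T) = 0b01010011; 0b01011100 ⊕ 0b01010011 = 0b00001111.
C6: T = 0b01101011, S = E(K, T) = 0b01010100; 0b00110100 ⊕ 0b01010100 = 0b01100000.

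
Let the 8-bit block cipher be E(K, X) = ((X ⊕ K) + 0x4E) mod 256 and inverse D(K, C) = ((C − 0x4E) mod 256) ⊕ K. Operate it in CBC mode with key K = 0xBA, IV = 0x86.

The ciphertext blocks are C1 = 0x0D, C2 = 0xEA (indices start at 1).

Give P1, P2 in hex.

P1 = 0x83, P2 = 0x2B

CBC decryption: P_i = D(K, C_i) ⊕ C_{i−1}, with C_{0} = IV.
P1: D(K, 0x0D) = 0x05; 0x05 ⊕ 0x86 = 0x83.
P2: D(K, 0xEA) = 0x26; 0x26 ⊕ 0x0D = 0x2B.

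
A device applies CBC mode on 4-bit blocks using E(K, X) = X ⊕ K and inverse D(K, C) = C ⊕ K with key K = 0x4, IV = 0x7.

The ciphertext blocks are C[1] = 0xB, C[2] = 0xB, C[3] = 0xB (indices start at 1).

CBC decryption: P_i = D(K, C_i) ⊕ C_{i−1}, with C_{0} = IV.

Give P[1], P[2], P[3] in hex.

P[1]: D(K, 0xB) = 0xF; 0xF ⊕ 0x7 = 0x8.
P[2]: D(K, 0xB) = 0xF; 0xF ⊕ 0xB = 0x4.
P[3]: D(K, 0xB) = 0xF; 0xF ⊕ 0xB = 0x4.

P[1] = 0x8, P[2] = 0x4, P[3] = 0x4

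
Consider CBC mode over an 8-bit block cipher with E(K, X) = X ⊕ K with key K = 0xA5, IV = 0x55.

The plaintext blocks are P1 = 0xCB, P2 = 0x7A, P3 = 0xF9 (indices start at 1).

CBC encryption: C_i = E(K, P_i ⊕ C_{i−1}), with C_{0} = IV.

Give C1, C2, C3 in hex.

C1: P1 ⊕ 0x55 = 0x9E; E(K, 0x9E) = 0x3B.
C2: P2 ⊕ 0x3B = 0x41; E(K, 0x41) = 0xE4.
C3: P3 ⊕ 0xE4 = 0x1D; E(K, 0x1D) = 0xB8.

C1 = 0x3B, C2 = 0xE4, C3 = 0xB8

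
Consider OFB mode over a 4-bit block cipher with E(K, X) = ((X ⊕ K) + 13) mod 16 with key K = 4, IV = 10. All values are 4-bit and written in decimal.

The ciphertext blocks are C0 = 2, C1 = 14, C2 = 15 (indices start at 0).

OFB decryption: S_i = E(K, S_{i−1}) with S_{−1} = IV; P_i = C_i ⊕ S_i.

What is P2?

P2 = 10

P0: S = E(K, 10) = 11; 2 ⊕ 11 = 9.
P1: S = E(K, 11) = 12; 14 ⊕ 12 = 2.
P2: S = E(K, 12) = 5; 15 ⊕ 5 = 10.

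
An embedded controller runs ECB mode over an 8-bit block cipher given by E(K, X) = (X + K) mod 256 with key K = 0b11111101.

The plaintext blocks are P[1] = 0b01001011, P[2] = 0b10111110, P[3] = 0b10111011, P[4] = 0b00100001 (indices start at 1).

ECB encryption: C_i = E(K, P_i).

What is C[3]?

C[3] = 0b10111000

C[3]: E(K, 0b10111011) = 0b10111000.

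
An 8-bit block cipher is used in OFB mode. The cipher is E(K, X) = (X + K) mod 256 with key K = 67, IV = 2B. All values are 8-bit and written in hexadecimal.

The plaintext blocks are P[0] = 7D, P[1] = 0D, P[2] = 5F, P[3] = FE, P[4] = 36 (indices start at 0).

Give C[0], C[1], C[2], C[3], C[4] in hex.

C[0] = EF, C[1] = F4, C[2] = 3F, C[3] = 39, C[4] = 18

OFB encryption: S_i = E(K, S_{i−1}) with S_{−1} = IV; C_i = P_i ⊕ S_i.
C[0]: S = E(K, 2B) = 92; 7D ⊕ 92 = EF.
C[1]: S = E(K, 92) = F9; 0D ⊕ F9 = F4.
C[2]: S = E(K, F9) = 60; 5F ⊕ 60 = 3F.
C[3]: S = E(K, 60) = C7; FE ⊕ C7 = 39.
C[4]: S = E(K, C7) = 2E; 36 ⊕ 2E = 18.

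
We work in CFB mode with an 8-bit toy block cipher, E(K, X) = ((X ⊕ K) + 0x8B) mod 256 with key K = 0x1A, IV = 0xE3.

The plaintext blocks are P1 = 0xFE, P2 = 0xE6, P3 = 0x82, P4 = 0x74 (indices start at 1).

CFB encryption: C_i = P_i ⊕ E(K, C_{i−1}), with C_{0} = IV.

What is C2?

C2 = 0x0D

C1: E(K, 0xE3) = 0x84; 0xFE ⊕ 0x84 = 0x7A.
C2: E(K, 0x7A) = 0xEB; 0xE6 ⊕ 0xEB = 0x0D.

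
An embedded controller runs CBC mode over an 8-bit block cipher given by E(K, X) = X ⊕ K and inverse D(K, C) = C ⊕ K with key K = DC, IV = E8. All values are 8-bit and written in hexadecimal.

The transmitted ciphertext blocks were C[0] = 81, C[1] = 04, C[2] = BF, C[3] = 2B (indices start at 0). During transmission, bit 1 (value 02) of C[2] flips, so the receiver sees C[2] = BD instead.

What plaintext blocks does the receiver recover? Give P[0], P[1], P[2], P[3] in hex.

P[0] = B5, P[1] = 59, P[2] = 65, P[3] = 4A

CBC decryption: P_i = D(K, C_i) ⊕ C_{i−1}, with C_{−1} = IV.
Only C[2] changed, to BD. In CBC, a change in C_i garbles P_i and flips the same bit in P_{i+1}. Decrypting the received ciphertext:
P[0]: D(K, 81) = 5D; 5D ⊕ E8 = B5.
P[1]: D(K, 04) = D8; D8 ⊕ 81 = 59.
P[2]: D(K, BD) = 61; 61 ⊕ 04 = 65.
P[3]: D(K, 2B) = F7; F7 ⊕ BD = 4A.
Blocks that differ from the original plaintext: P[2], P[3].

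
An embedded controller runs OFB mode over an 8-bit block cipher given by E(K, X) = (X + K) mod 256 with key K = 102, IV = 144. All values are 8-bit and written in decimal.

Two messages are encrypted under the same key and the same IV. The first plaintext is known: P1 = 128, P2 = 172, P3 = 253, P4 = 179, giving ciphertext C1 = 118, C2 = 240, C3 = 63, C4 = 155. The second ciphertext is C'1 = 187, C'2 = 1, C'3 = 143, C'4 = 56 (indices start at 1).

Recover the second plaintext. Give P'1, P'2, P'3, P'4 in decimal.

In OFB with a reused IV, both messages share the same keystream S_i, so C_i ⊕ C'_i = P_i ⊕ P'_i and thus P'_i = P_i ⊕ C_i ⊕ C'_i.
P'1: 128 ⊕ 118 ⊕ 187 = 77.
P'2: 172 ⊕ 240 ⊕ 1 = 93.
P'3: 253 ⊕ 63 ⊕ 143 = 77.
P'4: 179 ⊕ 155 ⊕ 56 = 16.

P'1 = 77, P'2 = 93, P'3 = 77, P'4 = 16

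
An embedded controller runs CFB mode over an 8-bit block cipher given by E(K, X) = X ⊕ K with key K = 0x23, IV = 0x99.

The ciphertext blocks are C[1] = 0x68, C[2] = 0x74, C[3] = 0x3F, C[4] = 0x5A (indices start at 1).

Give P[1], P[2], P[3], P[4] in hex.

CFB decryption: P_i = C_i ⊕ E(K, C_{i−1}), with C_{0} = IV.
P[1]: E(K, 0x99) = 0xBA; 0x68 ⊕ 0xBA = 0xD2.
P[2]: E(K, 0x68) = 0x4B; 0x74 ⊕ 0x4B = 0x3F.
P[3]: E(K, 0x74) = 0x57; 0x3F ⊕ 0x57 = 0x68.
P[4]: E(K, 0x3F) = 0x1C; 0x5A ⊕ 0x1C = 0x46.

P[1] = 0xD2, P[2] = 0x3F, P[3] = 0x68, P[4] = 0x46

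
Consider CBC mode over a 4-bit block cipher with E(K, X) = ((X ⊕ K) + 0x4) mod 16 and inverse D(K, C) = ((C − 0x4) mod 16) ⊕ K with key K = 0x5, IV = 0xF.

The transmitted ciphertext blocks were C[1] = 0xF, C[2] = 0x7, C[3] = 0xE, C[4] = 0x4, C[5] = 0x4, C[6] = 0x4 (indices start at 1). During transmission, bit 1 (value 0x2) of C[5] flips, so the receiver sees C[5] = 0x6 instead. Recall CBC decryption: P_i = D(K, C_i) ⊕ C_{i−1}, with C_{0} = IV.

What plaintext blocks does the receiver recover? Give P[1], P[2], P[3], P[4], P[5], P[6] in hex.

Only C[5] changed, to 0x6. In CBC, a change in C_i garbles P_i and flips the same bit in P_{i+1}. Decrypting the received ciphertext:
P[1]: D(K, 0xF) = 0xE; 0xE ⊕ 0xF = 0x1.
P[2]: D(K, 0x7) = 0x6; 0x6 ⊕ 0xF = 0x9.
P[3]: D(K, 0xE) = 0xF; 0xF ⊕ 0x7 = 0x8.
P[4]: D(K, 0x4) = 0x5; 0x5 ⊕ 0xE = 0xB.
P[5]: D(K, 0x6) = 0x7; 0x7 ⊕ 0x4 = 0x3.
P[6]: D(K, 0x4) = 0x5; 0x5 ⊕ 0x6 = 0x3.
Blocks that differ from the original plaintext: P[5], P[6].

P[1] = 0x1, P[2] = 0x9, P[3] = 0x8, P[4] = 0xB, P[5] = 0x3, P[6] = 0x3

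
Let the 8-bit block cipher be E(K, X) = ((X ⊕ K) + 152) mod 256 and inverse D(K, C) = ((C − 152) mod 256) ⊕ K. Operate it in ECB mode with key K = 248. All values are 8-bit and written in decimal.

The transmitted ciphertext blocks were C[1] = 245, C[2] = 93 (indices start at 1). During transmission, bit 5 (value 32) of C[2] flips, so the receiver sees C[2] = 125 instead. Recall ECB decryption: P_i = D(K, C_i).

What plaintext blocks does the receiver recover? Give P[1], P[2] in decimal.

Only C[2] changed, to 125. In ECB, a change in C_i affects only P_i. Decrypting the received ciphertext:
P[1]: D(K, 245) = 165.
P[2]: D(K, 125) = 29.
Blocks that differ from the original plaintext: P[2].

P[1] = 165, P[2] = 29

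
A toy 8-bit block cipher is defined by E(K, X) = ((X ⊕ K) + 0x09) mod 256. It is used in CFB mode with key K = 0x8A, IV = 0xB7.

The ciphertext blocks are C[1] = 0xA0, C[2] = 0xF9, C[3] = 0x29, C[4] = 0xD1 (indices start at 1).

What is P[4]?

CFB decryption: P_i = C_i ⊕ E(K, C_{i−1}), with C_{0} = IV.
P[4]: E(K, 0x29) = 0xAC; 0xD1 ⊕ 0xAC = 0x7D.

P[4] = 0x7D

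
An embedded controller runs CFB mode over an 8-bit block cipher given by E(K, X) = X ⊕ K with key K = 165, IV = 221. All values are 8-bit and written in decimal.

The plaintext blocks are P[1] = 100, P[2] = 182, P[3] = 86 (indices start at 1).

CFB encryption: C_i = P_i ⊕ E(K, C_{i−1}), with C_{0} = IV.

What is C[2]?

C[2] = 15

C[1]: E(K, 221) = 120; 100 ⊕ 120 = 28.
C[2]: E(K, 28) = 185; 182 ⊕ 185 = 15.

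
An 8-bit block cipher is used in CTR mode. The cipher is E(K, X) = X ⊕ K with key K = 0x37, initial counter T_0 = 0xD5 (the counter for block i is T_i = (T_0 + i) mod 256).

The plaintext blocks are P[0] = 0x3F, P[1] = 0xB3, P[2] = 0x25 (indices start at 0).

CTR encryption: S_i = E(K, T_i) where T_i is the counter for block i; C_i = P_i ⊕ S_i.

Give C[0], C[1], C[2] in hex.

C[0] = 0xDD, C[1] = 0x52, C[2] = 0xC5

C[0]: T = 0xD5, S = E(K, T) = 0xE2; 0x3F ⊕ 0xE2 = 0xDD.
C[1]: T = 0xD6, S = E(K, T) = 0xE1; 0xB3 ⊕ 0xE1 = 0x52.
C[2]: T = 0xD7, S = E(K, T) = 0xE0; 0x25 ⊕ 0xE0 = 0xC5.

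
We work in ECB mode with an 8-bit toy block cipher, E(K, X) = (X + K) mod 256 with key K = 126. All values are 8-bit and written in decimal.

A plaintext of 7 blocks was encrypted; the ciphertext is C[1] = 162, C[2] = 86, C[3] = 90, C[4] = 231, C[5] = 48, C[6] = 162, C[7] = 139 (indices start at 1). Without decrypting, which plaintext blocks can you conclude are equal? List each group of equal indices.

ECB encrypts each block independently with the same key, so equal ciphertext blocks imply equal plaintext blocks.
C[1] = C[6] = 162, so P[1] = P[6].

P[1] = P[6]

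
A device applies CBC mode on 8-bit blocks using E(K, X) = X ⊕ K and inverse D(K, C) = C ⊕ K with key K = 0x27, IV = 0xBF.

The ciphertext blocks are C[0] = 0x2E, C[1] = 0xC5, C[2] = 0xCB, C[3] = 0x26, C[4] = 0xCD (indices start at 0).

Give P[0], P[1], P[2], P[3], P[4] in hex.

P[0] = 0xB6, P[1] = 0xCC, P[2] = 0x29, P[3] = 0xCA, P[4] = 0xCC

CBC decryption: P_i = D(K, C_i) ⊕ C_{i−1}, with C_{−1} = IV.
P[0]: D(K, 0x2E) = 0x09; 0x09 ⊕ 0xBF = 0xB6.
P[1]: D(K, 0xC5) = 0xE2; 0xE2 ⊕ 0x2E = 0xCC.
P[2]: D(K, 0xCB) = 0xEC; 0xEC ⊕ 0xC5 = 0x29.
P[3]: D(K, 0x26) = 0x01; 0x01 ⊕ 0xCB = 0xCA.
P[4]: D(K, 0xCD) = 0xEA; 0xEA ⊕ 0x26 = 0xCC.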